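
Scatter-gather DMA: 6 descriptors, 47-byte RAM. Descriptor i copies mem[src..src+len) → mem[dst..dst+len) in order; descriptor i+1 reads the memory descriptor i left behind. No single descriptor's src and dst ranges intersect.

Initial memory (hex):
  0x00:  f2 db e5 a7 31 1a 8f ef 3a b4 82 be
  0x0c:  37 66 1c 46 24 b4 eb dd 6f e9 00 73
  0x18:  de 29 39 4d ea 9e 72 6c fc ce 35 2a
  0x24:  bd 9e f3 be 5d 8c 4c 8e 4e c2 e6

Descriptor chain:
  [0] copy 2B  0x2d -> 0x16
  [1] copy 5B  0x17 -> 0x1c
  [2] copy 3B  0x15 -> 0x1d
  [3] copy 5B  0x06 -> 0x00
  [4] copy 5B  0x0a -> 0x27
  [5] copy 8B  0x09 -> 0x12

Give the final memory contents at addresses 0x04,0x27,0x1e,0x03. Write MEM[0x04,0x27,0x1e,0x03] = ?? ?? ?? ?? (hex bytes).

D0: mem[0x16..0x17] <- [c2 e6]
D1: mem[0x1c..0x20] <- [e6 de 29 39 4d]
D2: mem[0x1d..0x1f] <- [e9 c2 e6]
D3: mem[0x00..0x04] <- [8f ef 3a b4 82]
D4: mem[0x27..0x2b] <- [82 be 37 66 1c]
D5: mem[0x12..0x19] <- [b4 82 be 37 66 1c 46 24]
query mem[0x04]=0x82, mem[0x27]=0x82, mem[0x1e]=0xc2, mem[0x03]=0xb4

MEM[0x04,0x27,0x1e,0x03] = 82 82 c2 b4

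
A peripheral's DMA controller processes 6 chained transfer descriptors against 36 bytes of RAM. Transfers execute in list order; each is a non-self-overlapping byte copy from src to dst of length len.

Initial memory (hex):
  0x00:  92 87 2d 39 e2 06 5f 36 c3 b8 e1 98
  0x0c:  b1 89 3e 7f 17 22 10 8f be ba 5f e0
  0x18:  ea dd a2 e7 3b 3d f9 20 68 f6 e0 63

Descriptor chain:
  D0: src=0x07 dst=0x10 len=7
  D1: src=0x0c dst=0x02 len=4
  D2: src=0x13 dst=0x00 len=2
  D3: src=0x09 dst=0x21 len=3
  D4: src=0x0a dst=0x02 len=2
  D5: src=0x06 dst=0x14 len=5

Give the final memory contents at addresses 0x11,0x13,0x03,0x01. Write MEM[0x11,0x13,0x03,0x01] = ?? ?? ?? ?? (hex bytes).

D0: mem[0x10..0x16] <- [36 c3 b8 e1 98 b1 89]
D1: mem[0x02..0x05] <- [b1 89 3e 7f]
D2: mem[0x00..0x01] <- [e1 98]
D3: mem[0x21..0x23] <- [b8 e1 98]
D4: mem[0x02..0x03] <- [e1 98]
D5: mem[0x14..0x18] <- [5f 36 c3 b8 e1]
query mem[0x11]=0xc3, mem[0x13]=0xe1, mem[0x03]=0x98, mem[0x01]=0x98

MEM[0x11,0x13,0x03,0x01] = c3 e1 98 98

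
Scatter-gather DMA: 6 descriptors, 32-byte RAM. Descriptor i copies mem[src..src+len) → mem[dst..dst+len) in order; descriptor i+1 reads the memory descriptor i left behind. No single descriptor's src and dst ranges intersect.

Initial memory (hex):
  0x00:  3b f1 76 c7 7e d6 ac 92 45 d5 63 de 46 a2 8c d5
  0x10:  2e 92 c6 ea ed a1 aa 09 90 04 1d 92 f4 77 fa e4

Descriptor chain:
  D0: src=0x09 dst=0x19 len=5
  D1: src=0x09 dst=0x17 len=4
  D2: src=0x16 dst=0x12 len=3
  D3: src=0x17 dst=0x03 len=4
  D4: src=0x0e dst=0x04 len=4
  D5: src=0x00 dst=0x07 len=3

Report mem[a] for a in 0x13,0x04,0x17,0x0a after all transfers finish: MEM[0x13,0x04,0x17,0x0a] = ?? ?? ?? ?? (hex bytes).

  after D0: wrote 5B at 0x19 = d563de46a2
  after D1: wrote 4B at 0x17 = d563de46
  after D2: wrote 3B at 0x12 = aad563
  after D3: wrote 4B at 0x03 = d563de46
  after D4: wrote 4B at 0x04 = 8cd52e92
  after D5: wrote 3B at 0x07 = 3bf176
query mem[0x13]=0xd5, mem[0x04]=0x8c, mem[0x17]=0xd5, mem[0x0a]=0x63

MEM[0x13,0x04,0x17,0x0a] = d5 8c d5 63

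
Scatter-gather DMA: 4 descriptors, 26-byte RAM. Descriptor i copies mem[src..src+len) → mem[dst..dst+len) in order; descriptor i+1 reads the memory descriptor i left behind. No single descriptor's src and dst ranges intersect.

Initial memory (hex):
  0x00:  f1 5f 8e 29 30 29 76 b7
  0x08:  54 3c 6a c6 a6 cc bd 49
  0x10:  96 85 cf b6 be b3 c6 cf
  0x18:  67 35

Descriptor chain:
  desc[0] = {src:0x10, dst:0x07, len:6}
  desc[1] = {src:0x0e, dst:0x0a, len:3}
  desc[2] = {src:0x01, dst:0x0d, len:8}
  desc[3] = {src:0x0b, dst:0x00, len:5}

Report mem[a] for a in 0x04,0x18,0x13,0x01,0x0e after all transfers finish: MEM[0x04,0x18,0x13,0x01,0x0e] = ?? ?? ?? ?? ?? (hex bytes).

MEM[0x04,0x18,0x13,0x01,0x0e] = 29 67 96 96 8e

[0] 0x10->0x07 len=6 : 96 85 cf b6 be b3
[1] 0x0e->0x0a len=3 : bd 49 96
[2] 0x01->0x0d len=8 : 5f 8e 29 30 29 76 96 85
[3] 0x0b->0x00 len=5 : 49 96 5f 8e 29
query mem[0x04]=0x29, mem[0x18]=0x67, mem[0x13]=0x96, mem[0x01]=0x96, mem[0x0e]=0x8e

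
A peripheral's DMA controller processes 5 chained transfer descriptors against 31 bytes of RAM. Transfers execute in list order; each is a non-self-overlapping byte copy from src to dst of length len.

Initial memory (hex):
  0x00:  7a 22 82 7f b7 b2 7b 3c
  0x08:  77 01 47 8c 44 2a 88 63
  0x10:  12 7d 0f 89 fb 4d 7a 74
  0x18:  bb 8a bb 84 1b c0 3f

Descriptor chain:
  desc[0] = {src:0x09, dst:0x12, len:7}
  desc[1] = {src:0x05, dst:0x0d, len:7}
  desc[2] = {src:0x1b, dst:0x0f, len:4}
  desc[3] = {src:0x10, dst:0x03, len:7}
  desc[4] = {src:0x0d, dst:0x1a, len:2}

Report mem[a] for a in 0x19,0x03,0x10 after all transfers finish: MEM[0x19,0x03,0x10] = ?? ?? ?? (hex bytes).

#0 dst[0x12+7] := {0x01,0x47,0x8c,0x44,0x2a,0x88,0x63}
#1 dst[0x0d+7] := {0xb2,0x7b,0x3c,0x77,0x01,0x47,0x8c}
#2 dst[0x0f+4] := {0x84,0x1b,0xc0,0x3f}
#3 dst[0x03+7] := {0x1b,0xc0,0x3f,0x8c,0x8c,0x44,0x2a}
#4 dst[0x1a+2] := {0xb2,0x7b}
query mem[0x19]=0x8a, mem[0x03]=0x1b, mem[0x10]=0x1b

MEM[0x19,0x03,0x10] = 8a 1b 1b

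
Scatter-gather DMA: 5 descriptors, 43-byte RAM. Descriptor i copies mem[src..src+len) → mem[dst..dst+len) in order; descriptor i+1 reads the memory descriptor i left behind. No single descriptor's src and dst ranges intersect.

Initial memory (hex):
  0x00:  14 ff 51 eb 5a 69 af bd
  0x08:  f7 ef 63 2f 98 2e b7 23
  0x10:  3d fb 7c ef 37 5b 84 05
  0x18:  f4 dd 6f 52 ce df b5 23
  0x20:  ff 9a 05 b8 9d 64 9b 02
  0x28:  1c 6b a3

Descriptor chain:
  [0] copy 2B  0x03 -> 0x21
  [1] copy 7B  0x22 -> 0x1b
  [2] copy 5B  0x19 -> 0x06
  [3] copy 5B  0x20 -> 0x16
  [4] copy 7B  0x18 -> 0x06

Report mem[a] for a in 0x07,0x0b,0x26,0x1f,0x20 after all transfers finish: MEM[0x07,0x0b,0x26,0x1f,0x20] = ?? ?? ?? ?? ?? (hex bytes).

MEM[0x07,0x0b,0x26,0x1f,0x20] = b8 9d 9b 9b 02

D0: mem[0x21..0x22] <- [eb 5a]
D1: mem[0x1b..0x21] <- [5a b8 9d 64 9b 02 1c]
D2: mem[0x06..0x0a] <- [dd 6f 5a b8 9d]
D3: mem[0x16..0x1a] <- [02 1c 5a b8 9d]
D4: mem[0x06..0x0c] <- [5a b8 9d 5a b8 9d 64]
query mem[0x07]=0xb8, mem[0x0b]=0x9d, mem[0x26]=0x9b, mem[0x1f]=0x9b, mem[0x20]=0x02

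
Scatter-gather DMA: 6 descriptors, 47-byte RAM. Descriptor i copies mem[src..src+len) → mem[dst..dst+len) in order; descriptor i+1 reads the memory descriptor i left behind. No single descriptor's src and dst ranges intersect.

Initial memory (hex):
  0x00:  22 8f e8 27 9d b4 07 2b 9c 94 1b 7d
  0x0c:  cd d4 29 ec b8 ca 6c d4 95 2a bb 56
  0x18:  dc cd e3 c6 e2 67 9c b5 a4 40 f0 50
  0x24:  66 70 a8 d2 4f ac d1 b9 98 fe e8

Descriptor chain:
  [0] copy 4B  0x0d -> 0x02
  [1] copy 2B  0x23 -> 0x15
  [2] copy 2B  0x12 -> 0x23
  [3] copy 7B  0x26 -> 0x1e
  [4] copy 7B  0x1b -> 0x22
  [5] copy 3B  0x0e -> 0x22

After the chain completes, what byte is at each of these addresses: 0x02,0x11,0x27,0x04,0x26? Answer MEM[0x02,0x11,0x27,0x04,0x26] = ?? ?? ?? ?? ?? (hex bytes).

MEM[0x02,0x11,0x27,0x04,0x26] = d4 ca 4f ec d2

  after D0: wrote 4B at 0x02 = d429ecb8
  after D1: wrote 2B at 0x15 = 5066
  after D2: wrote 2B at 0x23 = 6cd4
  after D3: wrote 7B at 0x1e = a8d24facd1b998
  after D4: wrote 7B at 0x22 = c6e267a8d24fac
  after D5: wrote 3B at 0x22 = 29ecb8
query mem[0x02]=0xd4, mem[0x11]=0xca, mem[0x27]=0x4f, mem[0x04]=0xec, mem[0x26]=0xd2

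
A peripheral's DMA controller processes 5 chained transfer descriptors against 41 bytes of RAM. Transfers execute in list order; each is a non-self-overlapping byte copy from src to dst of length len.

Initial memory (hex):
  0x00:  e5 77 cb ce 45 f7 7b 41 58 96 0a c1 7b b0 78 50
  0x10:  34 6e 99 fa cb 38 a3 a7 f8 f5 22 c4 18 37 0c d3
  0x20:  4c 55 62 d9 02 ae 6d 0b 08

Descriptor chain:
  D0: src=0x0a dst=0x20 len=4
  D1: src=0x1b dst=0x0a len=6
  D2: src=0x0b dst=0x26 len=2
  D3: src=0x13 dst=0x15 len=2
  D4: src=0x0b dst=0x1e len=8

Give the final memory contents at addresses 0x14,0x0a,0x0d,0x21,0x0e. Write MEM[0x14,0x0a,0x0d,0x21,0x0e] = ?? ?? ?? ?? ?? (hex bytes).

D0: mem[0x20..0x23] <- [0a c1 7b b0]
D1: mem[0x0a..0x0f] <- [c4 18 37 0c d3 0a]
D2: mem[0x26..0x27] <- [18 37]
D3: mem[0x15..0x16] <- [fa cb]
D4: mem[0x1e..0x25] <- [18 37 0c d3 0a 34 6e 99]
query mem[0x14]=0xcb, mem[0x0a]=0xc4, mem[0x0d]=0x0c, mem[0x21]=0xd3, mem[0x0e]=0xd3

MEM[0x14,0x0a,0x0d,0x21,0x0e] = cb c4 0c d3 d3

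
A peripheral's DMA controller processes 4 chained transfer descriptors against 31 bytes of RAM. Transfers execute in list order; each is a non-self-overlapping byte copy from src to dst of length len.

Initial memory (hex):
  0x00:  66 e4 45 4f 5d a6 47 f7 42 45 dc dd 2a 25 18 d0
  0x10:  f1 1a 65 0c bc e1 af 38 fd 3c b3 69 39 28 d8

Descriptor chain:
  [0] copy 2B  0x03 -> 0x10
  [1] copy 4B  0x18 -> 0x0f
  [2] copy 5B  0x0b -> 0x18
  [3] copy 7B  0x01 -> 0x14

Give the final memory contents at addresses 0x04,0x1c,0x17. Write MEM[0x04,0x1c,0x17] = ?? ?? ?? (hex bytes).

D0: mem[0x10..0x11] <- [4f 5d]
D1: mem[0x0f..0x12] <- [fd 3c b3 69]
D2: mem[0x18..0x1c] <- [dd 2a 25 18 fd]
D3: mem[0x14..0x1a] <- [e4 45 4f 5d a6 47 f7]
query mem[0x04]=0x5d, mem[0x1c]=0xfd, mem[0x17]=0x5d

MEM[0x04,0x1c,0x17] = 5d fd 5d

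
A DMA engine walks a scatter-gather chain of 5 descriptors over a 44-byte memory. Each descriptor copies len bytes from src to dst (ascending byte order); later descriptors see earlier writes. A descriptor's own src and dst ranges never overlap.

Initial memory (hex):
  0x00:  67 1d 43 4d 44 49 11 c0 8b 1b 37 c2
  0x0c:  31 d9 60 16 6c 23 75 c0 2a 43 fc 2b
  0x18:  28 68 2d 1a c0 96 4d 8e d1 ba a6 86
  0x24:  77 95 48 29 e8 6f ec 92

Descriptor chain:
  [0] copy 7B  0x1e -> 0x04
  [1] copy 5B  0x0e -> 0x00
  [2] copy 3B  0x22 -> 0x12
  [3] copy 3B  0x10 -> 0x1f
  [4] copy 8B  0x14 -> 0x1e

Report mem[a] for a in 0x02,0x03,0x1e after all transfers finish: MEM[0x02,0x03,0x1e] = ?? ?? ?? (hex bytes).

  after D0: wrote 7B at 0x04 = 4d8ed1baa68677
  after D1: wrote 5B at 0x00 = 60166c2375
  after D2: wrote 3B at 0x12 = a68677
  after D3: wrote 3B at 0x1f = 6c23a6
  after D4: wrote 8B at 0x1e = 7743fc2b28682d1a
query mem[0x02]=0x6c, mem[0x03]=0x23, mem[0x1e]=0x77

MEM[0x02,0x03,0x1e] = 6c 23 77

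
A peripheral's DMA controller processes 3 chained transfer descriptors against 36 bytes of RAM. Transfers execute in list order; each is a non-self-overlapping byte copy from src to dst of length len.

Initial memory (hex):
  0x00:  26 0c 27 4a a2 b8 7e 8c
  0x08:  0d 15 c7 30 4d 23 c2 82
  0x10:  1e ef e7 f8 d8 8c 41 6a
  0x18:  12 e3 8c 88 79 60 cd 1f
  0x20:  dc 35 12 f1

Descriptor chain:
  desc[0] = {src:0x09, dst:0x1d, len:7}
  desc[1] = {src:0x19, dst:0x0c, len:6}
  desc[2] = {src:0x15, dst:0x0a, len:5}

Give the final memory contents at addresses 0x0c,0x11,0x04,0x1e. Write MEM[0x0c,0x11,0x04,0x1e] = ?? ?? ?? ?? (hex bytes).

D0: mem[0x1d..0x23] <- [15 c7 30 4d 23 c2 82]
D1: mem[0x0c..0x11] <- [e3 8c 88 79 15 c7]
D2: mem[0x0a..0x0e] <- [8c 41 6a 12 e3]
query mem[0x0c]=0x6a, mem[0x11]=0xc7, mem[0x04]=0xa2, mem[0x1e]=0xc7

MEM[0x0c,0x11,0x04,0x1e] = 6a c7 a2 c7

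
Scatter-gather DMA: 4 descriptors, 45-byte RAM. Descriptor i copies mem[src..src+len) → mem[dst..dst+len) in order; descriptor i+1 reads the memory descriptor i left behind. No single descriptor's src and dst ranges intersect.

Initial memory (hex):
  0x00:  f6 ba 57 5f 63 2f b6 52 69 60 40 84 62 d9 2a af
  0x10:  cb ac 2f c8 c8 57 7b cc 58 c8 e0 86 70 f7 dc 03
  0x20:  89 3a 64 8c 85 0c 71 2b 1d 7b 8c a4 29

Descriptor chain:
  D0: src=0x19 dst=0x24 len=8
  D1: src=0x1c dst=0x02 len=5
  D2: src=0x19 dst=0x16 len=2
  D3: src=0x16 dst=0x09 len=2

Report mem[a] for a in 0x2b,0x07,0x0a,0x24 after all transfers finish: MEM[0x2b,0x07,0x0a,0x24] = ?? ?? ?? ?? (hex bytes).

  after D0: wrote 8B at 0x24 = c8e08670f7dc0389
  after D1: wrote 5B at 0x02 = 70f7dc0389
  after D2: wrote 2B at 0x16 = c8e0
  after D3: wrote 2B at 0x09 = c8e0
query mem[0x2b]=0x89, mem[0x07]=0x52, mem[0x0a]=0xe0, mem[0x24]=0xc8

MEM[0x2b,0x07,0x0a,0x24] = 89 52 e0 c8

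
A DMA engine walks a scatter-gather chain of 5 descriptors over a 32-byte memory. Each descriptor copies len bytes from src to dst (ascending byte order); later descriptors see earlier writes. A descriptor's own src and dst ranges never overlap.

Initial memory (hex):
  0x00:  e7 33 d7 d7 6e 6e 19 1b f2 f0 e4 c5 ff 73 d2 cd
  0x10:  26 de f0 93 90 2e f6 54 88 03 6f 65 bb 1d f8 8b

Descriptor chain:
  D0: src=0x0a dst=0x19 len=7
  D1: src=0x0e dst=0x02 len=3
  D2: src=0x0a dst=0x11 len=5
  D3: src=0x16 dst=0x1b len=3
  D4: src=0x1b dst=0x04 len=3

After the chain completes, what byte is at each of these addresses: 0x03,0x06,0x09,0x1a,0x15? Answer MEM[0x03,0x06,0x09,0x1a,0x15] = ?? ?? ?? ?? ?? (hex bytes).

MEM[0x03,0x06,0x09,0x1a,0x15] = cd 88 f0 c5 d2

  after D0: wrote 7B at 0x19 = e4c5ff73d2cd26
  after D1: wrote 3B at 0x02 = d2cd26
  after D2: wrote 5B at 0x11 = e4c5ff73d2
  after D3: wrote 3B at 0x1b = f65488
  after D4: wrote 3B at 0x04 = f65488
query mem[0x03]=0xcd, mem[0x06]=0x88, mem[0x09]=0xf0, mem[0x1a]=0xc5, mem[0x15]=0xd2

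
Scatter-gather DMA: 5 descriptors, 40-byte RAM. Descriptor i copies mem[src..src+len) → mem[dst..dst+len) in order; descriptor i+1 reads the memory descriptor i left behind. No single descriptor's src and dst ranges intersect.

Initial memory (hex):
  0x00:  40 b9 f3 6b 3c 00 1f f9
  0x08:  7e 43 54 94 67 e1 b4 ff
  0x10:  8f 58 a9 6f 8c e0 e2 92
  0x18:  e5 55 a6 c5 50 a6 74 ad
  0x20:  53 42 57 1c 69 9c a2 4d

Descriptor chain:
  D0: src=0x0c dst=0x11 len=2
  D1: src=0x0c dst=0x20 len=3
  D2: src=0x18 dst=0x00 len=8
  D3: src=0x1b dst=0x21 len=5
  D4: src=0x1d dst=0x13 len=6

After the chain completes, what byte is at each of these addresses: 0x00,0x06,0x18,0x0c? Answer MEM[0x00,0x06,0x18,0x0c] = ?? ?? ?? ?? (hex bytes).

D0: mem[0x11..0x12] <- [67 e1]
D1: mem[0x20..0x22] <- [67 e1 b4]
D2: mem[0x00..0x07] <- [e5 55 a6 c5 50 a6 74 ad]
D3: mem[0x21..0x25] <- [c5 50 a6 74 ad]
D4: mem[0x13..0x18] <- [a6 74 ad 67 c5 50]
query mem[0x00]=0xe5, mem[0x06]=0x74, mem[0x18]=0x50, mem[0x0c]=0x67

MEM[0x00,0x06,0x18,0x0c] = e5 74 50 67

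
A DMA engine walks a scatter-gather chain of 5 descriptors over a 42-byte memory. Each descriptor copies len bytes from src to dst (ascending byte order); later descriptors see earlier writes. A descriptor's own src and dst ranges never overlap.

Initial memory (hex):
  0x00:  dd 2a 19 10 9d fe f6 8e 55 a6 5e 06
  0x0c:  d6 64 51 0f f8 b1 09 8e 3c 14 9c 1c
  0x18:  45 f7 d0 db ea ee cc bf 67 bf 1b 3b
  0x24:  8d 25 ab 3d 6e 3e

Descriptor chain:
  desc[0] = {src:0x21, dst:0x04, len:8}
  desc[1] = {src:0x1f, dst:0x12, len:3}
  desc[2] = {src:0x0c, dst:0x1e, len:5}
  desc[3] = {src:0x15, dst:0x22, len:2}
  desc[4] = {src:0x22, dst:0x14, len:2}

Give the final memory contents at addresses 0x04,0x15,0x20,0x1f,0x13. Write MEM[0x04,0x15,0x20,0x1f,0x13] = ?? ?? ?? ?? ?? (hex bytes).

MEM[0x04,0x15,0x20,0x1f,0x13] = bf 9c 51 64 67

#0 dst[0x04+8] := {0xbf,0x1b,0x3b,0x8d,0x25,0xab,0x3d,0x6e}
#1 dst[0x12+3] := {0xbf,0x67,0xbf}
#2 dst[0x1e+5] := {0xd6,0x64,0x51,0x0f,0xf8}
#3 dst[0x22+2] := {0x14,0x9c}
#4 dst[0x14+2] := {0x14,0x9c}
query mem[0x04]=0xbf, mem[0x15]=0x9c, mem[0x20]=0x51, mem[0x1f]=0x64, mem[0x13]=0x67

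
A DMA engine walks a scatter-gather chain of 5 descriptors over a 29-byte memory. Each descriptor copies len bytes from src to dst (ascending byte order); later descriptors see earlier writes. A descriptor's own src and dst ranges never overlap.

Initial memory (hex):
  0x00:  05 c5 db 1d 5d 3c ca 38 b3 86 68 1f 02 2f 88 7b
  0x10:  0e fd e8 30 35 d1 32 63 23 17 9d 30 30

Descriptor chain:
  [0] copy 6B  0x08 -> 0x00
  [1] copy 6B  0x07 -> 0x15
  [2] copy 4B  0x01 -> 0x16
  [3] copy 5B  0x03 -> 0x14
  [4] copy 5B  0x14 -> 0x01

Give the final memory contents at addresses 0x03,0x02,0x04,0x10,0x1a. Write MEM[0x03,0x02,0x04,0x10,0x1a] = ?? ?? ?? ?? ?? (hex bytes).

MEM[0x03,0x02,0x04,0x10,0x1a] = 2f 02 ca 0e 02

  after D0: wrote 6B at 0x00 = b386681f022f
  after D1: wrote 6B at 0x15 = 38b386681f02
  after D2: wrote 4B at 0x16 = 86681f02
  after D3: wrote 5B at 0x14 = 1f022fca38
  after D4: wrote 5B at 0x01 = 1f022fca38
query mem[0x03]=0x2f, mem[0x02]=0x02, mem[0x04]=0xca, mem[0x10]=0x0e, mem[0x1a]=0x02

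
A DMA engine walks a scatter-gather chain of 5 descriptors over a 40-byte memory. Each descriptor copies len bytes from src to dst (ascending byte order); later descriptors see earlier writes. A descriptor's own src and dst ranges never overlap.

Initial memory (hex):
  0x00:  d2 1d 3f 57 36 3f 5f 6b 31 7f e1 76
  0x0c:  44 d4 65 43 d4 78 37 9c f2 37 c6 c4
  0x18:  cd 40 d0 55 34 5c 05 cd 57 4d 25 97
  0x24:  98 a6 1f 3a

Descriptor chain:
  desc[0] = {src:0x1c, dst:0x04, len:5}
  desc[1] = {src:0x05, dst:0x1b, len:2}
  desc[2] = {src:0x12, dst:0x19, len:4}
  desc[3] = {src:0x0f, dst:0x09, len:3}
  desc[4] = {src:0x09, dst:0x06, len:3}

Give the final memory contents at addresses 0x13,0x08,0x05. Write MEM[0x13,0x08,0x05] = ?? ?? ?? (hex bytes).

MEM[0x13,0x08,0x05] = 9c 78 5c

[0] 0x1c->0x04 len=5 : 34 5c 05 cd 57
[1] 0x05->0x1b len=2 : 5c 05
[2] 0x12->0x19 len=4 : 37 9c f2 37
[3] 0x0f->0x09 len=3 : 43 d4 78
[4] 0x09->0x06 len=3 : 43 d4 78
query mem[0x13]=0x9c, mem[0x08]=0x78, mem[0x05]=0x5c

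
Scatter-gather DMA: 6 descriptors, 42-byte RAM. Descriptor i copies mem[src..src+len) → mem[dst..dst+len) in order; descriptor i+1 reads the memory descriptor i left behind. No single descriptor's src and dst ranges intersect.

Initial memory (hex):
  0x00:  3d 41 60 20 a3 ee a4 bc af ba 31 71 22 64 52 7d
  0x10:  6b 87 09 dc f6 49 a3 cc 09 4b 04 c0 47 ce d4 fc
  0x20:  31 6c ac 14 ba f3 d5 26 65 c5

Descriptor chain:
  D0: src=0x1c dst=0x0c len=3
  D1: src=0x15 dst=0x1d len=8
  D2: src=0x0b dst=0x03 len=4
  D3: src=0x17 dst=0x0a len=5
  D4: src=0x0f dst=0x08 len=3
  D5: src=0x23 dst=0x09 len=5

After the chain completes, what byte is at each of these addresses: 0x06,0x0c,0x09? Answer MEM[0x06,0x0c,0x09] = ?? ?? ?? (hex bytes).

MEM[0x06,0x0c,0x09] = d4 d5 c0

  after D0: wrote 3B at 0x0c = 47ced4
  after D1: wrote 8B at 0x1d = 49a3cc094b04c047
  after D2: wrote 4B at 0x03 = 7147ced4
  after D3: wrote 5B at 0x0a = cc094b04c0
  after D4: wrote 3B at 0x08 = 7d6b87
  after D5: wrote 5B at 0x09 = c047f3d526
query mem[0x06]=0xd4, mem[0x0c]=0xd5, mem[0x09]=0xc0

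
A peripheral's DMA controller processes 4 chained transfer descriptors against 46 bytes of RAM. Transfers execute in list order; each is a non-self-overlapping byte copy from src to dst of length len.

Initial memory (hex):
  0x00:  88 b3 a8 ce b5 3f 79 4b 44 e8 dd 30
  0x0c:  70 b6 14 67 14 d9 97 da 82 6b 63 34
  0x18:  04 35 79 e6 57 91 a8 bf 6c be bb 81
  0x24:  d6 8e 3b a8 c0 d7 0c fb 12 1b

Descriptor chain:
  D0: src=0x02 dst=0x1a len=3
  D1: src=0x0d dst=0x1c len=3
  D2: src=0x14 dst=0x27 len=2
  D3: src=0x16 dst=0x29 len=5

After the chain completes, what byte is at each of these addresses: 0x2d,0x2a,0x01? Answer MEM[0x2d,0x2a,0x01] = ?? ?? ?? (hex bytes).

MEM[0x2d,0x2a,0x01] = a8 34 b3

[0] 0x02->0x1a len=3 : a8 ce b5
[1] 0x0d->0x1c len=3 : b6 14 67
[2] 0x14->0x27 len=2 : 82 6b
[3] 0x16->0x29 len=5 : 63 34 04 35 a8
query mem[0x2d]=0xa8, mem[0x2a]=0x34, mem[0x01]=0xb3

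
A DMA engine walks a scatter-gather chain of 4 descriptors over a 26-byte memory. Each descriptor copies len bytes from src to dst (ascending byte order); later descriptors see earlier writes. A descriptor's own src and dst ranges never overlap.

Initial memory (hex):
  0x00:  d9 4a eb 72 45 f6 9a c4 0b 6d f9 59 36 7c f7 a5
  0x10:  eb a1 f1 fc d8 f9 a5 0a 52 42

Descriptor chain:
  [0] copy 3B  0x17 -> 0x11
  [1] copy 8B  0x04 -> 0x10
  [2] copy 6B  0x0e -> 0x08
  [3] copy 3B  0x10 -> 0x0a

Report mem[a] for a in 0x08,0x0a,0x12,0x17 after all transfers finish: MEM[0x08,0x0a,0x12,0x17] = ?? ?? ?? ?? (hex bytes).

MEM[0x08,0x0a,0x12,0x17] = f7 45 9a 59

#0 dst[0x11+3] := {0x0a,0x52,0x42}
#1 dst[0x10+8] := {0x45,0xf6,0x9a,0xc4,0x0b,0x6d,0xf9,0x59}
#2 dst[0x08+6] := {0xf7,0xa5,0x45,0xf6,0x9a,0xc4}
#3 dst[0x0a+3] := {0x45,0xf6,0x9a}
query mem[0x08]=0xf7, mem[0x0a]=0x45, mem[0x12]=0x9a, mem[0x17]=0x59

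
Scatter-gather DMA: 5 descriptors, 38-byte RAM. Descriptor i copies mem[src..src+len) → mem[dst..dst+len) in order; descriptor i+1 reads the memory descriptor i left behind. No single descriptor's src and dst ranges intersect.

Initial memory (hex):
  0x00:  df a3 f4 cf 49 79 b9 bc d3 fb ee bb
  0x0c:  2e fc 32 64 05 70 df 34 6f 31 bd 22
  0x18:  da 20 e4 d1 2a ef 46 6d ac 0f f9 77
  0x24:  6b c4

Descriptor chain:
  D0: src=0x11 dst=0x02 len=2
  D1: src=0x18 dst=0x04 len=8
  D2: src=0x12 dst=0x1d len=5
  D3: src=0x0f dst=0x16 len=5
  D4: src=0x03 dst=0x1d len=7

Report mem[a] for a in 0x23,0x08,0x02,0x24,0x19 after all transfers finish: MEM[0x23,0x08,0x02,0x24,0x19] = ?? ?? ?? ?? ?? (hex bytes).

D0: mem[0x02..0x03] <- [70 df]
D1: mem[0x04..0x0b] <- [da 20 e4 d1 2a ef 46 6d]
D2: mem[0x1d..0x21] <- [df 34 6f 31 bd]
D3: mem[0x16..0x1a] <- [64 05 70 df 34]
D4: mem[0x1d..0x23] <- [df da 20 e4 d1 2a ef]
query mem[0x23]=0xef, mem[0x08]=0x2a, mem[0x02]=0x70, mem[0x24]=0x6b, mem[0x19]=0xdf

MEM[0x23,0x08,0x02,0x24,0x19] = ef 2a 70 6b df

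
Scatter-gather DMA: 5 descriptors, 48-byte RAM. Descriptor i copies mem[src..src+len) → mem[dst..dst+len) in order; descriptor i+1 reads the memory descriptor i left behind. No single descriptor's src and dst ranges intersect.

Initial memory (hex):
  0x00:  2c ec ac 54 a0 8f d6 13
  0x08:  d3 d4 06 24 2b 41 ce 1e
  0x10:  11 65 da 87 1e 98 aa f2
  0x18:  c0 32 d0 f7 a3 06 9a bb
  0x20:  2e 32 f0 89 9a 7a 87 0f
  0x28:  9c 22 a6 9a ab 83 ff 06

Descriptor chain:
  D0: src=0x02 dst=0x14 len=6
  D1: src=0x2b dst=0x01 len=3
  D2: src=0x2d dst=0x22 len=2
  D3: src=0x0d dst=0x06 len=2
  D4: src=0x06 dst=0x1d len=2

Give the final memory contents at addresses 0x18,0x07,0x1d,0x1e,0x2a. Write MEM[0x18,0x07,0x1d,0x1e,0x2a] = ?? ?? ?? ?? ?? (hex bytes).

  after D0: wrote 6B at 0x14 = ac54a08fd613
  after D1: wrote 3B at 0x01 = 9aab83
  after D2: wrote 2B at 0x22 = 83ff
  after D3: wrote 2B at 0x06 = 41ce
  after D4: wrote 2B at 0x1d = 41ce
query mem[0x18]=0xd6, mem[0x07]=0xce, mem[0x1d]=0x41, mem[0x1e]=0xce, mem[0x2a]=0xa6

MEM[0x18,0x07,0x1d,0x1e,0x2a] = d6 ce 41 ce a6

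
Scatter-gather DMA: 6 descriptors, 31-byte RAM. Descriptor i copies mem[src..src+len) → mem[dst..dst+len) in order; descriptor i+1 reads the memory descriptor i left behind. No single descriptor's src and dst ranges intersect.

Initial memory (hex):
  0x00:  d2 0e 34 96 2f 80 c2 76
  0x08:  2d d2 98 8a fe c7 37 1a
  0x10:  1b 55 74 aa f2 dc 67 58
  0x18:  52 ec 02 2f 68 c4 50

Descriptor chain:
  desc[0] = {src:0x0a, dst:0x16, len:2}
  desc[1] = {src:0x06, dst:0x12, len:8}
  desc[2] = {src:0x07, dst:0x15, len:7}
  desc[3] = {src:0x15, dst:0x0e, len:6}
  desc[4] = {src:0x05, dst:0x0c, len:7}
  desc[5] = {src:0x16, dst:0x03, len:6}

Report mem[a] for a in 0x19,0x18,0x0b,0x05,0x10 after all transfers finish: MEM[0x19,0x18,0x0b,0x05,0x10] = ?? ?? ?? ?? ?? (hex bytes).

[0] 0x0a->0x16 len=2 : 98 8a
[1] 0x06->0x12 len=8 : c2 76 2d d2 98 8a fe c7
[2] 0x07->0x15 len=7 : 76 2d d2 98 8a fe c7
[3] 0x15->0x0e len=6 : 76 2d d2 98 8a fe
[4] 0x05->0x0c len=7 : 80 c2 76 2d d2 98 8a
[5] 0x16->0x03 len=6 : 2d d2 98 8a fe c7
query mem[0x19]=0x8a, mem[0x18]=0x98, mem[0x0b]=0x8a, mem[0x05]=0x98, mem[0x10]=0xd2

MEM[0x19,0x18,0x0b,0x05,0x10] = 8a 98 8a 98 d2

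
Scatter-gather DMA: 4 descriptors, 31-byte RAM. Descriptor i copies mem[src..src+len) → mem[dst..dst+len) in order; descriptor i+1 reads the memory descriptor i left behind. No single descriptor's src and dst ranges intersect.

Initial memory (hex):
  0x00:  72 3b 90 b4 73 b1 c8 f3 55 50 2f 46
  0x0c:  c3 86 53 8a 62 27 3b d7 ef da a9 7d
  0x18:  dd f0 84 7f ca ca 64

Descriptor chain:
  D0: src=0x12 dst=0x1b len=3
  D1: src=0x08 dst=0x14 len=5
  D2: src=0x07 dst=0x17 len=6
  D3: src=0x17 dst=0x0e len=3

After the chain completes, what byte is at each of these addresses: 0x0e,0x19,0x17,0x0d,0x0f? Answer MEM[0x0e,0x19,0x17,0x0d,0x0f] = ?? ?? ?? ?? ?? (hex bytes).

MEM[0x0e,0x19,0x17,0x0d,0x0f] = f3 50 f3 86 55

  after D0: wrote 3B at 0x1b = 3bd7ef
  after D1: wrote 5B at 0x14 = 55502f46c3
  after D2: wrote 6B at 0x17 = f355502f46c3
  after D3: wrote 3B at 0x0e = f35550
query mem[0x0e]=0xf3, mem[0x19]=0x50, mem[0x17]=0xf3, mem[0x0d]=0x86, mem[0x0f]=0x55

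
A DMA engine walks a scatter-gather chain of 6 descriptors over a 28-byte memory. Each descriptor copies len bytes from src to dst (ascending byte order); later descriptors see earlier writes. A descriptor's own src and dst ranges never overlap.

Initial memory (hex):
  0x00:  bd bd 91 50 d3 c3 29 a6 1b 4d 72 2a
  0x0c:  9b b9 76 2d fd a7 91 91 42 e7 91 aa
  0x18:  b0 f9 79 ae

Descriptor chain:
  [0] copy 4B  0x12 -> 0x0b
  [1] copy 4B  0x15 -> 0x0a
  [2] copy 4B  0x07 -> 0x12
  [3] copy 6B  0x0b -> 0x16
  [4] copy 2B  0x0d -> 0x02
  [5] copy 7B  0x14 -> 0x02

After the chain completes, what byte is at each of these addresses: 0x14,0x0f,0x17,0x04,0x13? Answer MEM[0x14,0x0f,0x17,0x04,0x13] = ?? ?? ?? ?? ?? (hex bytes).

D0: mem[0x0b..0x0e] <- [91 91 42 e7]
D1: mem[0x0a..0x0d] <- [e7 91 aa b0]
D2: mem[0x12..0x15] <- [a6 1b 4d e7]
D3: mem[0x16..0x1b] <- [91 aa b0 e7 2d fd]
D4: mem[0x02..0x03] <- [b0 e7]
D5: mem[0x02..0x08] <- [4d e7 91 aa b0 e7 2d]
query mem[0x14]=0x4d, mem[0x0f]=0x2d, mem[0x17]=0xaa, mem[0x04]=0x91, mem[0x13]=0x1b

MEM[0x14,0x0f,0x17,0x04,0x13] = 4d 2d aa 91 1b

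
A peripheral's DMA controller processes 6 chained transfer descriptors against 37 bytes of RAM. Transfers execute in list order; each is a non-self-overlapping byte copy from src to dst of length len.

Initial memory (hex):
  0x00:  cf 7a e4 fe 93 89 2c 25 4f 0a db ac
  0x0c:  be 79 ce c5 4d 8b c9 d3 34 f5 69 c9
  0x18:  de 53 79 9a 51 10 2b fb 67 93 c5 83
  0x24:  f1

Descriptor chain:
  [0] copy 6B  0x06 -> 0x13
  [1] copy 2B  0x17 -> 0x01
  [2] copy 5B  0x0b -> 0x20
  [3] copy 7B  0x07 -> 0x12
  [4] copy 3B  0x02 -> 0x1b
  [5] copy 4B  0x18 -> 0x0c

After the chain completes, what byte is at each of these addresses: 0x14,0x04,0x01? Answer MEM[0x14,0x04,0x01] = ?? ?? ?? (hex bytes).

MEM[0x14,0x04,0x01] = 0a 93 db

[0] 0x06->0x13 len=6 : 2c 25 4f 0a db ac
[1] 0x17->0x01 len=2 : db ac
[2] 0x0b->0x20 len=5 : ac be 79 ce c5
[3] 0x07->0x12 len=7 : 25 4f 0a db ac be 79
[4] 0x02->0x1b len=3 : ac fe 93
[5] 0x18->0x0c len=4 : 79 53 79 ac
query mem[0x14]=0x0a, mem[0x04]=0x93, mem[0x01]=0xdb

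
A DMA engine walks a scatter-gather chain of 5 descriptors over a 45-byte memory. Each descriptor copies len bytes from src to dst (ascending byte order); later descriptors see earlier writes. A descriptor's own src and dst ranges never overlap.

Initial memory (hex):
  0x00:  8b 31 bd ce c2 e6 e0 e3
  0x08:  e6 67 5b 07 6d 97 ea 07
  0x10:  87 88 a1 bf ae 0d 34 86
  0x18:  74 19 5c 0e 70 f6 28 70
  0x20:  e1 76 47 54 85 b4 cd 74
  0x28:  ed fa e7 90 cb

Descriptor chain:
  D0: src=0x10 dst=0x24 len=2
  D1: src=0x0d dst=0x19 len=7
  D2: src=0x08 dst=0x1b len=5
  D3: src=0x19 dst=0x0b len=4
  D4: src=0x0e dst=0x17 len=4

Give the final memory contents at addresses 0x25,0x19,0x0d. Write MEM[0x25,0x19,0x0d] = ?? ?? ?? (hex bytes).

MEM[0x25,0x19,0x0d] = 88 87 e6

D0: mem[0x24..0x25] <- [87 88]
D1: mem[0x19..0x1f] <- [97 ea 07 87 88 a1 bf]
D2: mem[0x1b..0x1f] <- [e6 67 5b 07 6d]
D3: mem[0x0b..0x0e] <- [97 ea e6 67]
D4: mem[0x17..0x1a] <- [67 07 87 88]
query mem[0x25]=0x88, mem[0x19]=0x87, mem[0x0d]=0xe6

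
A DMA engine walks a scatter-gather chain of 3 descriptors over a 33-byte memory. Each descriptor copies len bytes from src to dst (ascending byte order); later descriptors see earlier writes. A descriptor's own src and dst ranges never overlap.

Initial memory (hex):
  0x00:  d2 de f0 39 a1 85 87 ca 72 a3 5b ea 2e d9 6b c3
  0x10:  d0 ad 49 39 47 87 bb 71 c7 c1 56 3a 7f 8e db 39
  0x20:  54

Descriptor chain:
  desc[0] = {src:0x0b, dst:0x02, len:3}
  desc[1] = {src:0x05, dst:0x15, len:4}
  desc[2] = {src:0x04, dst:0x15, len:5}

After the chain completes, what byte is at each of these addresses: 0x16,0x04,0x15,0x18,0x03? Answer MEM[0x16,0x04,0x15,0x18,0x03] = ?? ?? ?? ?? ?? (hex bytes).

MEM[0x16,0x04,0x15,0x18,0x03] = 85 d9 d9 ca 2e

  after D0: wrote 3B at 0x02 = ea2ed9
  after D1: wrote 4B at 0x15 = 8587ca72
  after D2: wrote 5B at 0x15 = d98587ca72
query mem[0x16]=0x85, mem[0x04]=0xd9, mem[0x15]=0xd9, mem[0x18]=0xca, mem[0x03]=0x2e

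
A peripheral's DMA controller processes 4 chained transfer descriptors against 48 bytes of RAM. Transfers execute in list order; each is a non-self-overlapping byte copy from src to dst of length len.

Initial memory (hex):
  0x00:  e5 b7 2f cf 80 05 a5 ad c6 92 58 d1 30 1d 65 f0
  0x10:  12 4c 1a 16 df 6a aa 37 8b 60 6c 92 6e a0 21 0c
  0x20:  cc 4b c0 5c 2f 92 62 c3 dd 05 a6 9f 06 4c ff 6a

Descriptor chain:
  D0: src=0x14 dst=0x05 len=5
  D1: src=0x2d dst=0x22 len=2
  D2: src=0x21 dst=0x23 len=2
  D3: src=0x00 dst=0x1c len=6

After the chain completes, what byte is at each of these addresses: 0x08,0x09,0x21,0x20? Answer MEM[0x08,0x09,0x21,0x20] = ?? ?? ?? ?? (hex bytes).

MEM[0x08,0x09,0x21,0x20] = 37 8b df 80

[0] 0x14->0x05 len=5 : df 6a aa 37 8b
[1] 0x2d->0x22 len=2 : 4c ff
[2] 0x21->0x23 len=2 : 4b 4c
[3] 0x00->0x1c len=6 : e5 b7 2f cf 80 df
query mem[0x08]=0x37, mem[0x09]=0x8b, mem[0x21]=0xdf, mem[0x20]=0x80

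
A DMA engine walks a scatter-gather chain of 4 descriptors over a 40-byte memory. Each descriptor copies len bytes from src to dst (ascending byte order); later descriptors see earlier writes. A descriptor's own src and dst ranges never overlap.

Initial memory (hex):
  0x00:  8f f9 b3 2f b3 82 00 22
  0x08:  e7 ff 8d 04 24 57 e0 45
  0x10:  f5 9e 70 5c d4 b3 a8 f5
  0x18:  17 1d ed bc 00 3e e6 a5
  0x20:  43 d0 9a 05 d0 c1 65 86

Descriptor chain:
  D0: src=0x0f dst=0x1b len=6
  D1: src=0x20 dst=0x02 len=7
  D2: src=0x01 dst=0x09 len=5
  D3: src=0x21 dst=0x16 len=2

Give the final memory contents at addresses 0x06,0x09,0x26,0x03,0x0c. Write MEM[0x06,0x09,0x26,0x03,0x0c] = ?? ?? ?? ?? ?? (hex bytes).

MEM[0x06,0x09,0x26,0x03,0x0c] = d0 f9 65 d0 9a

D0: mem[0x1b..0x20] <- [45 f5 9e 70 5c d4]
D1: mem[0x02..0x08] <- [d4 d0 9a 05 d0 c1 65]
D2: mem[0x09..0x0d] <- [f9 d4 d0 9a 05]
D3: mem[0x16..0x17] <- [d0 9a]
query mem[0x06]=0xd0, mem[0x09]=0xf9, mem[0x26]=0x65, mem[0x03]=0xd0, mem[0x0c]=0x9a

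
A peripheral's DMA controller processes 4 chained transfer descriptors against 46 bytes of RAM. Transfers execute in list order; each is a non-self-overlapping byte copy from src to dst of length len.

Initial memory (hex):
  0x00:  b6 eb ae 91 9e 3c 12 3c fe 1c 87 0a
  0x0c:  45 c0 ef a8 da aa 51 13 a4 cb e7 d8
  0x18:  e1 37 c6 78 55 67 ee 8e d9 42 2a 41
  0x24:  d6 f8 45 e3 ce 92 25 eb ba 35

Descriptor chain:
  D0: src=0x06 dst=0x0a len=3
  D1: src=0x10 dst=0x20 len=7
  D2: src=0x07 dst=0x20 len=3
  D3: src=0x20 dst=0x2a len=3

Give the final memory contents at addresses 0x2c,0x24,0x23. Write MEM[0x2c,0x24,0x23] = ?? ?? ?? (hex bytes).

[0] 0x06->0x0a len=3 : 12 3c fe
[1] 0x10->0x20 len=7 : da aa 51 13 a4 cb e7
[2] 0x07->0x20 len=3 : 3c fe 1c
[3] 0x20->0x2a len=3 : 3c fe 1c
query mem[0x2c]=0x1c, mem[0x24]=0xa4, mem[0x23]=0x13

MEM[0x2c,0x24,0x23] = 1c a4 13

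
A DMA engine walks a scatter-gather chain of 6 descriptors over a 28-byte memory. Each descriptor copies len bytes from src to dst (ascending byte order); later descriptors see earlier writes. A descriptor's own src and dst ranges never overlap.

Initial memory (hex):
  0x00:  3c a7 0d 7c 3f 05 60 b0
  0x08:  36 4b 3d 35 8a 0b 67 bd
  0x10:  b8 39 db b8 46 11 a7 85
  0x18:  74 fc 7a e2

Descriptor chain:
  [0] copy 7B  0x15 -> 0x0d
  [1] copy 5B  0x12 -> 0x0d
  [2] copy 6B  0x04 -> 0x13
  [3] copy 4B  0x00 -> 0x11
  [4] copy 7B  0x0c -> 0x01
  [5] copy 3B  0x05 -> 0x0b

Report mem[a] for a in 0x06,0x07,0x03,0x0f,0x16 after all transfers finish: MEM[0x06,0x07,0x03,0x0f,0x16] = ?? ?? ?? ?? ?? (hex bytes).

MEM[0x06,0x07,0x03,0x0f,0x16] = 3c a7 e2 46 b0

D0: mem[0x0d..0x13] <- [11 a7 85 74 fc 7a e2]
D1: mem[0x0d..0x11] <- [7a e2 46 11 a7]
D2: mem[0x13..0x18] <- [3f 05 60 b0 36 4b]
D3: mem[0x11..0x14] <- [3c a7 0d 7c]
D4: mem[0x01..0x07] <- [8a 7a e2 46 11 3c a7]
D5: mem[0x0b..0x0d] <- [11 3c a7]
query mem[0x06]=0x3c, mem[0x07]=0xa7, mem[0x03]=0xe2, mem[0x0f]=0x46, mem[0x16]=0xb0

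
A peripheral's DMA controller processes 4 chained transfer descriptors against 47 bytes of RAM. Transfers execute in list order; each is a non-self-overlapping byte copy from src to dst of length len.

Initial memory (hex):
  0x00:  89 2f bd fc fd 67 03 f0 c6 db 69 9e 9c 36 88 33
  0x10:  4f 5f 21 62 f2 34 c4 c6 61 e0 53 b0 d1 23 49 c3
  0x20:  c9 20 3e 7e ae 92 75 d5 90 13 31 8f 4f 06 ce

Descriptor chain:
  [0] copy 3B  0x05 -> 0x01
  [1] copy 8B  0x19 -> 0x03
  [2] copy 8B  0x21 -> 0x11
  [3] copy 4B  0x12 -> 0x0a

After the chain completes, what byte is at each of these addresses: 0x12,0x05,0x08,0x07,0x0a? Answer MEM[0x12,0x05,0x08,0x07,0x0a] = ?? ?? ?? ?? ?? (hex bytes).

[0] 0x05->0x01 len=3 : 67 03 f0
[1] 0x19->0x03 len=8 : e0 53 b0 d1 23 49 c3 c9
[2] 0x21->0x11 len=8 : 20 3e 7e ae 92 75 d5 90
[3] 0x12->0x0a len=4 : 3e 7e ae 92
query mem[0x12]=0x3e, mem[0x05]=0xb0, mem[0x08]=0x49, mem[0x07]=0x23, mem[0x0a]=0x3e

MEM[0x12,0x05,0x08,0x07,0x0a] = 3e b0 49 23 3e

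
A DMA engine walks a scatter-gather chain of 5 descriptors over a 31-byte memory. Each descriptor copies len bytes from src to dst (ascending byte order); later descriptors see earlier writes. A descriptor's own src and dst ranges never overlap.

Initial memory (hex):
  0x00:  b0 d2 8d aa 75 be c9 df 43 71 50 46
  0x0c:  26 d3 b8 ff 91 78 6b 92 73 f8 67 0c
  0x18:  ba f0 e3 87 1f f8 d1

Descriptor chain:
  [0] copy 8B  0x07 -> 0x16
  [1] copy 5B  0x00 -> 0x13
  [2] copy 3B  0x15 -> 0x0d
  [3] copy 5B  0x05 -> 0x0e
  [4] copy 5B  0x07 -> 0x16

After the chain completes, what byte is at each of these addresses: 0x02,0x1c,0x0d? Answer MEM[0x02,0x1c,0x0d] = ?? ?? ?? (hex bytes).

[0] 0x07->0x16 len=8 : df 43 71 50 46 26 d3 b8
[1] 0x00->0x13 len=5 : b0 d2 8d aa 75
[2] 0x15->0x0d len=3 : 8d aa 75
[3] 0x05->0x0e len=5 : be c9 df 43 71
[4] 0x07->0x16 len=5 : df 43 71 50 46
query mem[0x02]=0x8d, mem[0x1c]=0xd3, mem[0x0d]=0x8d

MEM[0x02,0x1c,0x0d] = 8d d3 8d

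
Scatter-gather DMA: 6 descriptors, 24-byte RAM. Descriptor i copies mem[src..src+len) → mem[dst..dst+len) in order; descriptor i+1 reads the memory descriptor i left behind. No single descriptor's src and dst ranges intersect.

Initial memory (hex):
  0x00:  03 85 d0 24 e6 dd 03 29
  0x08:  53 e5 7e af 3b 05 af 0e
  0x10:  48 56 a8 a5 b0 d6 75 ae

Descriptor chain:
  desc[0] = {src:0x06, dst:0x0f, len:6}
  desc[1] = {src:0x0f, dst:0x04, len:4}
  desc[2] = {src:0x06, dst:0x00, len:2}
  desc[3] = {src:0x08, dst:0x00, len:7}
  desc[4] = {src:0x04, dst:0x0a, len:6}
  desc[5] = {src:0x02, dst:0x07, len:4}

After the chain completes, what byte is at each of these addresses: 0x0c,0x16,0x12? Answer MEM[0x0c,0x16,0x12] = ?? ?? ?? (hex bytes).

D0: mem[0x0f..0x14] <- [03 29 53 e5 7e af]
D1: mem[0x04..0x07] <- [03 29 53 e5]
D2: mem[0x00..0x01] <- [53 e5]
D3: mem[0x00..0x06] <- [53 e5 7e af 3b 05 af]
D4: mem[0x0a..0x0f] <- [3b 05 af e5 53 e5]
D5: mem[0x07..0x0a] <- [7e af 3b 05]
query mem[0x0c]=0xaf, mem[0x16]=0x75, mem[0x12]=0xe5

MEM[0x0c,0x16,0x12] = af 75 e5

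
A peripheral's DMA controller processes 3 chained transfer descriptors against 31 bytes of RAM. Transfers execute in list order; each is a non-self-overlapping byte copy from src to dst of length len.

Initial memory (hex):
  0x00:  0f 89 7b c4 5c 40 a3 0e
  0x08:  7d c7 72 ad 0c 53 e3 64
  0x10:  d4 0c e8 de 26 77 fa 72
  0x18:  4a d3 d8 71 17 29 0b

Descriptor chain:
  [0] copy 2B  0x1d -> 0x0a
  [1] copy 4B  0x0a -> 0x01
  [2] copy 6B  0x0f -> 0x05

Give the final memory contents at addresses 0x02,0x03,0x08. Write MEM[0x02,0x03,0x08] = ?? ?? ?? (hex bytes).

MEM[0x02,0x03,0x08] = 0b 0c e8

D0: mem[0x0a..0x0b] <- [29 0b]
D1: mem[0x01..0x04] <- [29 0b 0c 53]
D2: mem[0x05..0x0a] <- [64 d4 0c e8 de 26]
query mem[0x02]=0x0b, mem[0x03]=0x0c, mem[0x08]=0xe8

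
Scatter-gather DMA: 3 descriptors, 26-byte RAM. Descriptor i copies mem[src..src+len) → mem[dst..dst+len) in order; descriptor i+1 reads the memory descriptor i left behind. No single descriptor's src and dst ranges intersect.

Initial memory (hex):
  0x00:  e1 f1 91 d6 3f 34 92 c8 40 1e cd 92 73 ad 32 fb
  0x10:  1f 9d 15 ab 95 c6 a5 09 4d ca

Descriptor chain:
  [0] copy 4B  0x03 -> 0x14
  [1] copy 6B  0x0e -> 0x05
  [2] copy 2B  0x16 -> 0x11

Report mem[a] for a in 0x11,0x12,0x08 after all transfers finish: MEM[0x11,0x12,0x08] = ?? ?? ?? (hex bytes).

[0] 0x03->0x14 len=4 : d6 3f 34 92
[1] 0x0e->0x05 len=6 : 32 fb 1f 9d 15 ab
[2] 0x16->0x11 len=2 : 34 92
query mem[0x11]=0x34, mem[0x12]=0x92, mem[0x08]=0x9d

MEM[0x11,0x12,0x08] = 34 92 9d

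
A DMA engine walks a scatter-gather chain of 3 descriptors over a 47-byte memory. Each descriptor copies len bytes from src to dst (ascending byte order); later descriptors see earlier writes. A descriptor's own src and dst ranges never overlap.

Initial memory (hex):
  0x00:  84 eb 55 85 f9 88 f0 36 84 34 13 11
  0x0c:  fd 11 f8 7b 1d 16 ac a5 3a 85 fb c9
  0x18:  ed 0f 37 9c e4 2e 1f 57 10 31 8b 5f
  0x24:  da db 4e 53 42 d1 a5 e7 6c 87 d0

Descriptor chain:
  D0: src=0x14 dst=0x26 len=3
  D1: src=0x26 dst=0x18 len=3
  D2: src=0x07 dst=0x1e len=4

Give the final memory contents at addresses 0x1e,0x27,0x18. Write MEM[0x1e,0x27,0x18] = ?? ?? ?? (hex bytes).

#0 dst[0x26+3] := {0x3a,0x85,0xfb}
#1 dst[0x18+3] := {0x3a,0x85,0xfb}
#2 dst[0x1e+4] := {0x36,0x84,0x34,0x13}
query mem[0x1e]=0x36, mem[0x27]=0x85, mem[0x18]=0x3a

MEM[0x1e,0x27,0x18] = 36 85 3a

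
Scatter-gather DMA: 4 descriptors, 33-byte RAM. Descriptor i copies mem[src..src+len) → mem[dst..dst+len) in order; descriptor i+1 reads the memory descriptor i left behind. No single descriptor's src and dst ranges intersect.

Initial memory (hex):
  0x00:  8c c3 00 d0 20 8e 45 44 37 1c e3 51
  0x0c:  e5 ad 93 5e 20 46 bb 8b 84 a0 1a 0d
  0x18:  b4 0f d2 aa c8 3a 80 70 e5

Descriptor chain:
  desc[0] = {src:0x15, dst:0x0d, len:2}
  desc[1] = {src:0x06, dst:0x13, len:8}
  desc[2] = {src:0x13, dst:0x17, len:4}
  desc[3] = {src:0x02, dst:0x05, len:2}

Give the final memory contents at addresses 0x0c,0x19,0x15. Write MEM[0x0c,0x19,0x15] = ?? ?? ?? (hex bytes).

[0] 0x15->0x0d len=2 : a0 1a
[1] 0x06->0x13 len=8 : 45 44 37 1c e3 51 e5 a0
[2] 0x13->0x17 len=4 : 45 44 37 1c
[3] 0x02->0x05 len=2 : 00 d0
query mem[0x0c]=0xe5, mem[0x19]=0x37, mem[0x15]=0x37

MEM[0x0c,0x19,0x15] = e5 37 37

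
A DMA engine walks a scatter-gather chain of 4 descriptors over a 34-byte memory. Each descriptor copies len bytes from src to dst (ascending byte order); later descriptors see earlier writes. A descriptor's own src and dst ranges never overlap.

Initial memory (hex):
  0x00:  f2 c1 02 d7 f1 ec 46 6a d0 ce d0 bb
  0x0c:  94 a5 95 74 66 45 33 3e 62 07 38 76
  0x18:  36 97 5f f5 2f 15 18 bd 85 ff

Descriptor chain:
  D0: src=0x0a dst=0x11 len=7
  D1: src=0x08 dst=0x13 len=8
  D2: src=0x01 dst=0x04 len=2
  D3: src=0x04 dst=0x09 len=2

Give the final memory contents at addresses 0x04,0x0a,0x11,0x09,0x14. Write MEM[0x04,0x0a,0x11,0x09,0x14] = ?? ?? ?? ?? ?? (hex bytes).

MEM[0x04,0x0a,0x11,0x09,0x14] = c1 02 d0 c1 ce

[0] 0x0a->0x11 len=7 : d0 bb 94 a5 95 74 66
[1] 0x08->0x13 len=8 : d0 ce d0 bb 94 a5 95 74
[2] 0x01->0x04 len=2 : c1 02
[3] 0x04->0x09 len=2 : c1 02
query mem[0x04]=0xc1, mem[0x0a]=0x02, mem[0x11]=0xd0, mem[0x09]=0xc1, mem[0x14]=0xce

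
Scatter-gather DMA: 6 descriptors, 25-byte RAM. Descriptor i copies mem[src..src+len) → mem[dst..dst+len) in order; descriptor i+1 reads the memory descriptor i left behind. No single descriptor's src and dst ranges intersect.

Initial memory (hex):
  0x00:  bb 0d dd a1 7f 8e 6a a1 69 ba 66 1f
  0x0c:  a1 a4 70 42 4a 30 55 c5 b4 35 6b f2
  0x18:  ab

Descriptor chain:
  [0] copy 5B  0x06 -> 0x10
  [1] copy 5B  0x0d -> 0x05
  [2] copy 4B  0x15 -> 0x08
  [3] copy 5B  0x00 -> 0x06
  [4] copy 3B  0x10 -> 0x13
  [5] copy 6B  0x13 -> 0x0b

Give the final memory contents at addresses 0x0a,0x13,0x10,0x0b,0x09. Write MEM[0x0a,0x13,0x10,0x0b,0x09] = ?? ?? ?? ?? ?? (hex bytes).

MEM[0x0a,0x13,0x10,0x0b,0x09] = 7f 6a ab 6a a1

[0] 0x06->0x10 len=5 : 6a a1 69 ba 66
[1] 0x0d->0x05 len=5 : a4 70 42 6a a1
[2] 0x15->0x08 len=4 : 35 6b f2 ab
[3] 0x00->0x06 len=5 : bb 0d dd a1 7f
[4] 0x10->0x13 len=3 : 6a a1 69
[5] 0x13->0x0b len=6 : 6a a1 69 6b f2 ab
query mem[0x0a]=0x7f, mem[0x13]=0x6a, mem[0x10]=0xab, mem[0x0b]=0x6a, mem[0x09]=0xa1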